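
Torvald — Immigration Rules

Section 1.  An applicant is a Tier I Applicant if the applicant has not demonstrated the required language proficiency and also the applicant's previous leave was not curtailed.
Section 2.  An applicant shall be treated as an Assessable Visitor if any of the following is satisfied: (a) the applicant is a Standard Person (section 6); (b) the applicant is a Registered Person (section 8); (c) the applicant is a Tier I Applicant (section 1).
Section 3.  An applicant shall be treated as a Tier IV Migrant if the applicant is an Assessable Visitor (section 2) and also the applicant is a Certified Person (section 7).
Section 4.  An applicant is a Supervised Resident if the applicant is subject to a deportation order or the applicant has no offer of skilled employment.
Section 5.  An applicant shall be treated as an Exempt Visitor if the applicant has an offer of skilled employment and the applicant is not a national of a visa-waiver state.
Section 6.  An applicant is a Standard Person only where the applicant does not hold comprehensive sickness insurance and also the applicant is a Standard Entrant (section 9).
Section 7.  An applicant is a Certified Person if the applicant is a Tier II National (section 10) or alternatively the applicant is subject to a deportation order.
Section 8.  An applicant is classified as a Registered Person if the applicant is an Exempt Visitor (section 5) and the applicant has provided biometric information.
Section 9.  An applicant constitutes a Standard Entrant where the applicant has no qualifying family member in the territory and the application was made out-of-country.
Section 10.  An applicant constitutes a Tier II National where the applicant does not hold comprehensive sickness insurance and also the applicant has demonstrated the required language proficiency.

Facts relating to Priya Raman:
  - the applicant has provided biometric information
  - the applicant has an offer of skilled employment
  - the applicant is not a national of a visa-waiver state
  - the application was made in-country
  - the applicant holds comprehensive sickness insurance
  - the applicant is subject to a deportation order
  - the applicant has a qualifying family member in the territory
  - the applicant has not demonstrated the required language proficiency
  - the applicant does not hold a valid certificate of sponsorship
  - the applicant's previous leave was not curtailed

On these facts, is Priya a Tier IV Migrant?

Under section 9: the applicant has no qualifying family member in the territory? no; and the application was made out-of-country? no. So the applicant is not a Standard Entrant.
Under section 6: the applicant does not hold comprehensive sickness insurance? no; and Standard Entrant (section 9)? no. So the applicant is not a Standard Person.
Under section 5: the applicant has an offer of skilled employment? yes; and the applicant is not a national of a visa-waiver state? yes. So the applicant is an Exempt Visitor.
Under section 8: Exempt Visitor (section 5)? yes; and the applicant has provided biometric information? yes. So the applicant is a Registered Person.
Under section 1: the applicant has not demonstrated the required language proficiency? yes; and the applicant's previous leave was not curtailed? yes. So the applicant is a Tier I Applicant.
Under section 2: Standard Person (section 6)? no; or Registered Person (section 8)? yes; or Tier I Applicant (section 1)? yes. So the applicant is an Assessable Visitor.
Under section 10: the applicant does not hold comprehensive sickness insurance? no; and the applicant has demonstrated the required language proficiency? no. So the applicant is not a Tier II National.
Under section 7: Tier II National (section 10)? no; or the applicant is subject to a deportation order? yes. So the applicant is a Certified Person.
Under section 3: Assessable Visitor (section 2)? yes; and Certified Person (section 7)? yes. So the applicant is a Tier IV Migrant.

Yes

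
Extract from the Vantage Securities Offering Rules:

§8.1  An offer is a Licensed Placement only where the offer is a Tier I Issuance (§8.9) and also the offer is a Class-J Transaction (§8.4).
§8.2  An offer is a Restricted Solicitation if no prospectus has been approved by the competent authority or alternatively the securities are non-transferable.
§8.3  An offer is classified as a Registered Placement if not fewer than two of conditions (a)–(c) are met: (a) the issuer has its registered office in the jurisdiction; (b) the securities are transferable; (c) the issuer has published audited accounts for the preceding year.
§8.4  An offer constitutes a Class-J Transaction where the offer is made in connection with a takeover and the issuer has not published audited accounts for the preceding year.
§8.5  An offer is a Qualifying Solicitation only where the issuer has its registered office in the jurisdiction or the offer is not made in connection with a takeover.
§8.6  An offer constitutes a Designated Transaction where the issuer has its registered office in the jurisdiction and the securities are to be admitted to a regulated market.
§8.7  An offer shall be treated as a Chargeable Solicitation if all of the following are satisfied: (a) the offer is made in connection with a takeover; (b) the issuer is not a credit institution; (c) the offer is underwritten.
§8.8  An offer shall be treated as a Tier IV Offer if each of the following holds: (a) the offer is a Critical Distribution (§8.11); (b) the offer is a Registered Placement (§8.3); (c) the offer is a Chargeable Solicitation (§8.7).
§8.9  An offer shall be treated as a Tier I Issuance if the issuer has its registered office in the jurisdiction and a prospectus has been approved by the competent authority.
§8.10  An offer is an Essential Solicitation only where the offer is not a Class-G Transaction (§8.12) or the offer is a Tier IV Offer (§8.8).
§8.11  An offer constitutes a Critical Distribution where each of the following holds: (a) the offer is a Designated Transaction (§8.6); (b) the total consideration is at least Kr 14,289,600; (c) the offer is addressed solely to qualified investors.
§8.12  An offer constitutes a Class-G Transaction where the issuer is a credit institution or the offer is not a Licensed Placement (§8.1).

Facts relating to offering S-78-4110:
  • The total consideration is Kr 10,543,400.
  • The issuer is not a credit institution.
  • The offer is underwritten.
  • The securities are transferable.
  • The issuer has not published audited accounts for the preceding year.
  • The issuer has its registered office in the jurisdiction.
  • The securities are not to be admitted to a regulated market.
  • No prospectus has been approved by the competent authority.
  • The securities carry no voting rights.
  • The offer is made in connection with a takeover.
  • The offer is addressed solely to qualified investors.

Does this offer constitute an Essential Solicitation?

No

Under §8.9: the issuer has its registered office in the jurisdiction? yes; and a prospectus has been approved by the competent authority? no. So the offer is not a Tier I Issuance.
Under §8.4: the offer is made in connection with a takeover? yes; and the issuer has not published audited accounts for the preceding year? yes. So the offer is a Class-J Transaction.
Under §8.1: Tier I Issuance (§8.9)? no; and Class-J Transaction (§8.4)? yes. So the offer is not a Licensed Placement.
Under §8.12: the issuer is a credit institution? no; or not a Licensed Placement (§8.1)? yes. So the offer is a Class-G Transaction.
Under §8.6: the issuer has its registered office in the jurisdiction? yes; and the securities are to be admitted to a regulated market? no. So the offer is not a Designated Transaction.
Under §8.11: Designated Transaction (§8.6)? no; and total consideration: Kr 10,543,400 ≥ Kr 14,289,600? no; and the offer is addressed solely to qualified investors? yes. So the offer is not a Critical Distribution.
Under §8.3: the issuer has its registered office in the jurisdiction? yes; the securities are transferable? yes; the issuer has published audited accounts for the preceding year? no — 2 of 3 hold (need ≥2) → satisfied.
Under §8.7: the offer is made in connection with a takeover? yes; and the issuer is not a credit institution? yes; and the offer is underwritten? yes. So the offer is a Chargeable Solicitation.
Under §8.8: Critical Distribution (§8.11)? no; and Registered Placement (§8.3)? yes; and Chargeable Solicitation (§8.7)? yes. So the offer is not a Tier IV Offer.
Under §8.10: not a Class-G Transaction (§8.12)? no; or Tier IV Offer (§8.8)? no. So the offer is not an Essential Solicitation.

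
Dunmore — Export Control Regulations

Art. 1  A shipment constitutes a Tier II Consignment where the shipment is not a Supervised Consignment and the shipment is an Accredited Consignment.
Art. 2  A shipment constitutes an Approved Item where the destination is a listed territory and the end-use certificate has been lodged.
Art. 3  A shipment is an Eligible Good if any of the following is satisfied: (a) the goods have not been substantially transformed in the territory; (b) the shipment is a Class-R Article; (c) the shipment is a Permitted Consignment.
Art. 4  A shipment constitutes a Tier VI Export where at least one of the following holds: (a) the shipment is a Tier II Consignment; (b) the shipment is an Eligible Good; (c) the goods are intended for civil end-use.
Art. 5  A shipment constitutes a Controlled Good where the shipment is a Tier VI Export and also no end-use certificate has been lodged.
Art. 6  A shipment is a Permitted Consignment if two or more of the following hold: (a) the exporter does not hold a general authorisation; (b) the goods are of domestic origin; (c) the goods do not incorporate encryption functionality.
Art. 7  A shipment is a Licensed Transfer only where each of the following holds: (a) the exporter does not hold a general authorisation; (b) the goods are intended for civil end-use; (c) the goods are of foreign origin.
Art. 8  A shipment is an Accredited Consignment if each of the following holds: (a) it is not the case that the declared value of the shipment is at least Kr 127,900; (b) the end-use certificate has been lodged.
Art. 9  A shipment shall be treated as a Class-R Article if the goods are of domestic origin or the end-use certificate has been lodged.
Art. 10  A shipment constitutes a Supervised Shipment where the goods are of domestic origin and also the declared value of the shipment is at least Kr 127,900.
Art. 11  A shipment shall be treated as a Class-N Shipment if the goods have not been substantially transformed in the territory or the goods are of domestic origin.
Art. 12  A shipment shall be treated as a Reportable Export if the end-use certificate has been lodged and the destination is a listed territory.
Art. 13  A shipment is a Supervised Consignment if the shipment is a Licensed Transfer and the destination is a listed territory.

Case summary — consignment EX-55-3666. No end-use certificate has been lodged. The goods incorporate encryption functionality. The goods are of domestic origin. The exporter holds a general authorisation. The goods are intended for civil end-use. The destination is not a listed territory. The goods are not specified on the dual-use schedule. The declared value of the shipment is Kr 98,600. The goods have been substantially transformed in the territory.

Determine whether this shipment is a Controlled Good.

Yes

Under article 7: the exporter does not hold a general authorisation? no; and the goods are intended for civil end-use? yes; and the goods are of foreign origin? no. So the shipment is not a Licensed Transfer.
Under article 13: Licensed Transfer (article 7)? no; and the destination is a listed territory? no. So the shipment is not a Supervised Consignment.
Under article 8: declared value of the shipment: Kr 98,600 ≥ Kr 127,900? no, so negated condition yes; and the end-use certificate has been lodged? no. So the shipment is not an Accredited Consignment.
Under article 1: not a Supervised Consignment (article 13)? yes; and Accredited Consignment (article 8)? no. So the shipment is not a Tier II Consignment.
Under article 9: the goods are of domestic origin? yes; or the end-use certificate has been lodged? no. So the shipment is a Class-R Article.
Under article 6: the exporter does not hold a general authorisation? no; the goods are of domestic origin? yes; the goods do not incorporate encryption functionality? no — 1 of 3 hold (need ≥2) → not satisfied.
Under article 3: the goods have not been substantially transformed in the territory? no; or Class-R Article (article 9)? yes; or Permitted Consignment (article 6)? no. So the shipment is an Eligible Good.
Under article 4: Tier II Consignment (article 1)? no; or Eligible Good (article 3)? yes; or the goods are intended for civil end-use? yes. So the shipment is a Tier VI Export.
Under article 5: Tier VI Export (article 4)? yes; and no end-use certificate has been lodged? yes. So the shipment is a Controlled Good.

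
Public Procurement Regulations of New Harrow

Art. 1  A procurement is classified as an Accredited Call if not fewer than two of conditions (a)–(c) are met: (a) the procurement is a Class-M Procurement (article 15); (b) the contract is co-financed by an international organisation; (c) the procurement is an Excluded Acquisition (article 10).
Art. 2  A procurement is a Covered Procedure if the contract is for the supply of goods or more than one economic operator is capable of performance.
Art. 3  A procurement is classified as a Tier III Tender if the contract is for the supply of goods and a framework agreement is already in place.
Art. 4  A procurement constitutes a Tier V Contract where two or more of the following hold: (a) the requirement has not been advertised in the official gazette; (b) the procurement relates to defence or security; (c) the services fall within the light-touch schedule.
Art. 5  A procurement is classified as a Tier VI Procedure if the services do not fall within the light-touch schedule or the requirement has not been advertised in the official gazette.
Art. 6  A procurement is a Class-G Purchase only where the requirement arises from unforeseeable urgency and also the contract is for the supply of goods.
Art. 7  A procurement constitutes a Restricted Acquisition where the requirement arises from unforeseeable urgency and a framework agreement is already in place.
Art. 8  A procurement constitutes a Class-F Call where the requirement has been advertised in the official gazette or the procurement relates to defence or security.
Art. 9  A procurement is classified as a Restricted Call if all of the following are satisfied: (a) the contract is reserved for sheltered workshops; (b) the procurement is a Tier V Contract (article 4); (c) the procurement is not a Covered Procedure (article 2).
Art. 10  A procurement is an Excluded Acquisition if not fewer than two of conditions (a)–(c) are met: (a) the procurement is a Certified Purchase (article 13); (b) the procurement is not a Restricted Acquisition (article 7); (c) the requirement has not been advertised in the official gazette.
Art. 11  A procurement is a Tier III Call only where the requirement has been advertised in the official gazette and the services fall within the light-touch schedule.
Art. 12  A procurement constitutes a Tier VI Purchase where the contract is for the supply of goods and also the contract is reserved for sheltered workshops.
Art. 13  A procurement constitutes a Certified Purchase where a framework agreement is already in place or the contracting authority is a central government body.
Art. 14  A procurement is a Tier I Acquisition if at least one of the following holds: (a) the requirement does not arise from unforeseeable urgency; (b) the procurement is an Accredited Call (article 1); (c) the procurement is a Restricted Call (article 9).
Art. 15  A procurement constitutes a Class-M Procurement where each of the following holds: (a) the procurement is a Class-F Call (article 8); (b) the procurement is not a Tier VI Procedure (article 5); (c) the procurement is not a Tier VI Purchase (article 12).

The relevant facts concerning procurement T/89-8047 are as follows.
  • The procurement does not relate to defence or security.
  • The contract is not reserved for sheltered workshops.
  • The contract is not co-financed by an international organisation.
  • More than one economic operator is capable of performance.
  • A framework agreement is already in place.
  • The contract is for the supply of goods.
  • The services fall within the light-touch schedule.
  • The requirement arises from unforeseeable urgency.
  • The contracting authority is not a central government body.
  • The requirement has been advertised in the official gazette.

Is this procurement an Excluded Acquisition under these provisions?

No

article 13 — Certified Purchase: [a framework agreement is already in place? yes] OR [the contracting authority is a central government body? no] → satisfied.
article 7 — Restricted Acquisition: [the requirement arises from unforeseeable urgency? yes] AND [a framework agreement is already in place? yes] → satisfied.
article 10 — Excluded Acquisition: Certified Purchase (article 13)? yes; not a Restricted Acquisition (article 7)? no; the requirement has not been advertised in the official gazette? no — 1 of 3 hold (need ≥2) → not satisfied.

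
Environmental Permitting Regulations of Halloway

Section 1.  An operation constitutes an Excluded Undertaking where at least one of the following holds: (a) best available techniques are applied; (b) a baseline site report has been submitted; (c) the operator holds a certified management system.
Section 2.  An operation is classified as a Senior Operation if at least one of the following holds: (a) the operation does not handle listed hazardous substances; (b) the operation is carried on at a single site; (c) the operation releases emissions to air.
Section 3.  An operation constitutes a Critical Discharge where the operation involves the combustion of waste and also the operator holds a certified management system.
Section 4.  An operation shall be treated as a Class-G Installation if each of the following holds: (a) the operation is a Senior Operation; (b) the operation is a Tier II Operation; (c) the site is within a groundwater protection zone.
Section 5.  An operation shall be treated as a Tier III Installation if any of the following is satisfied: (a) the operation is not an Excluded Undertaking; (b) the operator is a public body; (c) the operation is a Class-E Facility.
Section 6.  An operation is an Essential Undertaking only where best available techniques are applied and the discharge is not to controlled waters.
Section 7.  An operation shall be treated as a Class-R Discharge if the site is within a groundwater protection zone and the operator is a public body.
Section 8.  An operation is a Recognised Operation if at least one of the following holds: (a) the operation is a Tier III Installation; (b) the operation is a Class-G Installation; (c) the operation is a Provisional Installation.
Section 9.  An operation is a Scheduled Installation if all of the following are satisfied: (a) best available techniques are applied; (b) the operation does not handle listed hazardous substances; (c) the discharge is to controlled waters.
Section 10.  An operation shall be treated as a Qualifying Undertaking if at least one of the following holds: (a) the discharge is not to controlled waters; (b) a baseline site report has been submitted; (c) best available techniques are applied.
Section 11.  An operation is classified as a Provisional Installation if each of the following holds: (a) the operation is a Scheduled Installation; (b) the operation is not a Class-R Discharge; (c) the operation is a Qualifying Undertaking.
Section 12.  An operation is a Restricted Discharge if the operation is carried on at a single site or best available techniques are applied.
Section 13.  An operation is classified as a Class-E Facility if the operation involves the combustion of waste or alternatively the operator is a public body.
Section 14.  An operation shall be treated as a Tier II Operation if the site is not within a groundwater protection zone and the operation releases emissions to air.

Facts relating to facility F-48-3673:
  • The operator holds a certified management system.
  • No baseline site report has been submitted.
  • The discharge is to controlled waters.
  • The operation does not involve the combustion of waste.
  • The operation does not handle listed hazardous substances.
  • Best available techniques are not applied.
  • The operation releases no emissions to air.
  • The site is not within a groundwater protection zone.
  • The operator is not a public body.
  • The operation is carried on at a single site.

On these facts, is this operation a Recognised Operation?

No

section 1 — Excluded Undertaking: [best available techniques are applied? no] OR [a baseline site report has been submitted? no] OR [the operator holds a certified management system? yes] → satisfied.
section 13 — Class-E Facility: [the operation involves the combustion of waste? no] OR [the operator is a public body? no] → not satisfied.
section 5 — Tier III Installation: [not an Excluded Undertaking (section 1)? no] OR [the operator is a public body? no] OR [Class-E Facility (section 13)? no] → not satisfied.
section 2 — Senior Operation: [the operation does not handle listed hazardous substances? yes] OR [the operation is carried on at a single site? yes] OR [the operation releases emissions to air? no] → satisfied.
section 14 — Tier II Operation: [the site is not within a groundwater protection zone? yes] AND [the operation releases emissions to air? no] → not satisfied.
section 4 — Class-G Installation: [Senior Operation (section 2)? yes] AND [Tier II Operation (section 14)? no] AND [the site is within a groundwater protection zone? no] → not satisfied.
section 9 — Scheduled Installation: [best available techniques are applied? no] AND [the operation does not handle listed hazardous substances? yes] AND [the discharge is to controlled waters? yes] → not satisfied.
section 7 — Class-R Discharge: [the site is within a groundwater protection zone? no] AND [the operator is a public body? no] → not satisfied.
section 10 — Qualifying Undertaking: [the discharge is not to controlled waters? no] OR [a baseline site report has been submitted? no] OR [best available techniques are applied? no] → not satisfied.
section 11 — Provisional Installation: [Scheduled Installation (section 9)? no] AND [not a Class-R Discharge (section 7)? yes] AND [Qualifying Undertaking (section 10)? no] → not satisfied.
section 8 — Recognised Operation: [Tier III Installation (section 5)? no] OR [Class-G Installation (section 4)? no] OR [Provisional Installation (section 11)? no] → not satisfied.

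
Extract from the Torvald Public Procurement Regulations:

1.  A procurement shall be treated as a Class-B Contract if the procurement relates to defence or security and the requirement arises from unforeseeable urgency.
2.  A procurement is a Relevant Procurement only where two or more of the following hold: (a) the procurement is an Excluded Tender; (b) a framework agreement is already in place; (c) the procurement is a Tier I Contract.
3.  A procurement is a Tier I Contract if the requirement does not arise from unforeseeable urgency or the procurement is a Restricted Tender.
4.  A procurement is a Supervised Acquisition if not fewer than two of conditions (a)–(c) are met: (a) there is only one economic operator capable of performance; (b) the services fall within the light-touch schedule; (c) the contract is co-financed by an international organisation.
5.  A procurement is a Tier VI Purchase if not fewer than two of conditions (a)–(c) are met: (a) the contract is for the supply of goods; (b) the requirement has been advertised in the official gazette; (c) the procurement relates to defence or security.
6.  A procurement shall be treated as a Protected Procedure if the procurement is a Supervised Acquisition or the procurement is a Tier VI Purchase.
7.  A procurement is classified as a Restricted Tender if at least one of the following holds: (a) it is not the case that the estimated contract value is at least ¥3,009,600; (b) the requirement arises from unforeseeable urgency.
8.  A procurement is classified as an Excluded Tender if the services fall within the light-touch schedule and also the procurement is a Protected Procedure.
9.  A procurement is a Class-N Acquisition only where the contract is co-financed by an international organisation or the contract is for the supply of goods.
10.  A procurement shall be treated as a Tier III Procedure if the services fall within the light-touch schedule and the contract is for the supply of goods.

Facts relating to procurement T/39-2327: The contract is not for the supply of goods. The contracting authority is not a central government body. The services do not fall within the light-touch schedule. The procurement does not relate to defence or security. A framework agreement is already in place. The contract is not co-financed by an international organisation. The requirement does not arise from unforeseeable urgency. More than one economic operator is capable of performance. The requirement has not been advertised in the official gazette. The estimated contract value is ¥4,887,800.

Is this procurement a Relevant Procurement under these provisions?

Yes

paragraph 4 — Supervised Acquisition: there is only one economic operator capable of performance? no; the services fall within the light-touch schedule? no; the contract is co-financed by an international organisation? no — 0 of 3 hold (need ≥2) → not satisfied.
paragraph 5 — Tier VI Purchase: the contract is for the supply of goods? no; the requirement has been advertised in the official gazette? no; the procurement relates to defence or security? no — 0 of 3 hold (need ≥2) → not satisfied.
paragraph 6 — Protected Procedure: [Supervised Acquisition (paragraph 4)? no] OR [Tier VI Purchase (paragraph 5)? no] → not satisfied.
paragraph 8 — Excluded Tender: [the services fall within the light-touch schedule? no] AND [Protected Procedure (paragraph 6)? no] → not satisfied.
paragraph 7 — Restricted Tender: [estimated contract value: ¥4,887,800 ≥ ¥3,009,600? yes, so negated condition no] OR [the requirement arises from unforeseeable urgency? no] → not satisfied.
paragraph 3 — Tier I Contract: [the requirement does not arise from unforeseeable urgency? yes] OR [Restricted Tender (paragraph 7)? no] → satisfied.
paragraph 2 — Relevant Procurement: Excluded Tender (paragraph 8)? no; a framework agreement is already in place? yes; Tier I Contract (paragraph 3)? yes — 2 of 3 hold (need ≥2) → satisfied.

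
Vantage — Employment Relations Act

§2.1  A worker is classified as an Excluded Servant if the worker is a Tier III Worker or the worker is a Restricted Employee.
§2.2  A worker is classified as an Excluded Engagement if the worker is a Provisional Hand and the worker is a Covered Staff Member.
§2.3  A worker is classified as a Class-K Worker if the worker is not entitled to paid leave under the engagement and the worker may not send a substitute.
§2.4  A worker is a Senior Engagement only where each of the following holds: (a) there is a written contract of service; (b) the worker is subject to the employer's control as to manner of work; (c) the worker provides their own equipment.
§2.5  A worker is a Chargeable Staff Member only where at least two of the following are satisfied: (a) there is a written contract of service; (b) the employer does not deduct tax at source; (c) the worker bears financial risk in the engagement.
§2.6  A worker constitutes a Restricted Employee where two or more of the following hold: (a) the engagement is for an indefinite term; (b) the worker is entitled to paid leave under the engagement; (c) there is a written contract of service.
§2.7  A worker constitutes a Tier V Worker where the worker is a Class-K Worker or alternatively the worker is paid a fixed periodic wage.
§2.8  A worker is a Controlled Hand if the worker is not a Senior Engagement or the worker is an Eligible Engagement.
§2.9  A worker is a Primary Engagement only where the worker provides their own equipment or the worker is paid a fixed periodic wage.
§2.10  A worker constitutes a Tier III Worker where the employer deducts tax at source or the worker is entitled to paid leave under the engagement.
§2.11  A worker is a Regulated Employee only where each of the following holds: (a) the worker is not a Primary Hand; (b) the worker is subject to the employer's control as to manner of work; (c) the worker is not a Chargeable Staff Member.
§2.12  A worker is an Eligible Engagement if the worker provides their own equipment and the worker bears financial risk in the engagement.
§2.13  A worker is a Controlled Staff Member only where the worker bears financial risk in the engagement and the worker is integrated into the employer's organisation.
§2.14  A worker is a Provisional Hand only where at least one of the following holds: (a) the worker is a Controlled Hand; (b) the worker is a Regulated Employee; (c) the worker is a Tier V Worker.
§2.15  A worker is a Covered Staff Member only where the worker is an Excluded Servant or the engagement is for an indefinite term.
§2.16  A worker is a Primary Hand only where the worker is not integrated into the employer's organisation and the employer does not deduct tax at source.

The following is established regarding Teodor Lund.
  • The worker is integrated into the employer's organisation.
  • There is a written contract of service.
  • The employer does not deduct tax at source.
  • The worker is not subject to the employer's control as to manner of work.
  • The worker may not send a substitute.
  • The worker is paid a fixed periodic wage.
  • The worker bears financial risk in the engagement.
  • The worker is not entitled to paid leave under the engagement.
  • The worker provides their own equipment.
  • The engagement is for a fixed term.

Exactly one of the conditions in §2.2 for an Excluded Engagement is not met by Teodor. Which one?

Covered Staff Member

Under §2.4: there is a written contract of service? yes; and the worker is subject to the employer's control as to manner of work? no; and the worker provides their own equipment? yes. So the worker is not a Senior Engagement.
Under §2.12: the worker provides their own equipment? yes; and the worker bears financial risk in the engagement? yes. So the worker is an Eligible Engagement.
Under §2.8: not a Senior Engagement (§2.4)? yes; or Eligible Engagement (§2.12)? yes. So the worker is a Controlled Hand.
Under §2.16: the worker is not integrated into the employer's organisation? no; and the employer does not deduct tax at source? yes. So the worker is not a Primary Hand.
Under §2.5: there is a written contract of service? yes; the employer does not deduct tax at source? yes; the worker bears financial risk in the engagement? yes — 3 of 3 hold (need ≥2) → satisfied.
Under §2.11: not a Primary Hand (§2.16)? yes; and the worker is subject to the employer's control as to manner of work? no; and not a Chargeable Staff Member (§2.5)? no. So the worker is not a Regulated Employee.
Under §2.3: the worker is not entitled to paid leave under the engagement? yes; and the worker may not send a substitute? yes. So the worker is a Class-K Worker.
Under §2.7: Class-K Worker (§2.3)? yes; or the worker is paid a fixed periodic wage? yes. So the worker is a Tier V Worker.
Under §2.14: Controlled Hand (§2.8)? yes; or Regulated Employee (§2.11)? no; or Tier V Worker (§2.7)? yes. So the worker is a Provisional Hand.
Under §2.10: the employer deducts tax at source? no; or the worker is entitled to paid leave under the engagement? no. So the worker is not a Tier III Worker.
Under §2.6: the engagement is for an indefinite term? no; the worker is entitled to paid leave under the engagement? no; there is a written contract of service? yes — 1 of 3 hold (need ≥2) → not satisfied.
Under §2.1: Tier III Worker (§2.10)? no; or Restricted Employee (§2.6)? no. So the worker is not an Excluded Servant.
Under §2.15: Excluded Servant (§2.1)? no; or the engagement is for an indefinite term? no. So the worker is not a Covered Staff Member.
Under §2.2: Provisional Hand (§2.14)? yes; and Covered Staff Member (§2.15)? no. So the worker is not an Excluded Engagement.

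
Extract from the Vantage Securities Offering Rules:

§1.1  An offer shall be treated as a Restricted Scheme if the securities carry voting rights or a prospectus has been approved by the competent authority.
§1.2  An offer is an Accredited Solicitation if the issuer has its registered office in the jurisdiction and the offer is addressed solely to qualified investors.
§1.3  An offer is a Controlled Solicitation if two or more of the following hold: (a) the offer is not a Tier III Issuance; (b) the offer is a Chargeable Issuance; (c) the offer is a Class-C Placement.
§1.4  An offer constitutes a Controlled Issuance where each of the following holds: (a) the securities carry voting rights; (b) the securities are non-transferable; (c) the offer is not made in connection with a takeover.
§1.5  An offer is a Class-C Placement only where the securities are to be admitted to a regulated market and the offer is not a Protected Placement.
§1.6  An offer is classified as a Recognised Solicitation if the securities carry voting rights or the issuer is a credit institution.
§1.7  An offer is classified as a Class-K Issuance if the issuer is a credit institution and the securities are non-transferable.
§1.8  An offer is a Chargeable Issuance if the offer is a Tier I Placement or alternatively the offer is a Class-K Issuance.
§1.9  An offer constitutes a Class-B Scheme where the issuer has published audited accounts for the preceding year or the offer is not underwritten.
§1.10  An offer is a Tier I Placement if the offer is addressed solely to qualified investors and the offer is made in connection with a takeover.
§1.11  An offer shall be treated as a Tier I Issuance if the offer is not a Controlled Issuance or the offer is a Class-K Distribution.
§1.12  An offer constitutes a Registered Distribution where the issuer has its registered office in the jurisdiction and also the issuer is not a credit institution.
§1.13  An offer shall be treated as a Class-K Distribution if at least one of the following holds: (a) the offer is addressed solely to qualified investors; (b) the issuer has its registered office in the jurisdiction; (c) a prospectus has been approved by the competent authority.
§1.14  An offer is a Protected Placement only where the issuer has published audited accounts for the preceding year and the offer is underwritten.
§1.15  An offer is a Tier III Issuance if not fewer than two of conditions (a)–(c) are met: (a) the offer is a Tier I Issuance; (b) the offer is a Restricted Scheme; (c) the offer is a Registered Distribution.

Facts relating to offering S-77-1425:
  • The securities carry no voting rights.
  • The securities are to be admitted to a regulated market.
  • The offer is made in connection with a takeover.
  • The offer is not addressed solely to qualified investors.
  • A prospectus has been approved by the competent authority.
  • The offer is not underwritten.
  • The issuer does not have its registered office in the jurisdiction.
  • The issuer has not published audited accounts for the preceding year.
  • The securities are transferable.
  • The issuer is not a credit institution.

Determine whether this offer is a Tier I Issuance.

§1.4 — Controlled Issuance: [the securities carry voting rights? no] AND [the securities are non-transferable? no] AND [the offer is not made in connection with a takeover? no] → not satisfied.
§1.13 — Class-K Distribution: [the offer is addressed solely to qualified investors? no] OR [the issuer has its registered office in the jurisdiction? no] OR [a prospectus has been approved by the competent authority? yes] → satisfied.
§1.11 — Tier I Issuance: [not a Controlled Issuance (§1.4)? yes] OR [Class-K Distribution (§1.13)? yes] → satisfied.

Yes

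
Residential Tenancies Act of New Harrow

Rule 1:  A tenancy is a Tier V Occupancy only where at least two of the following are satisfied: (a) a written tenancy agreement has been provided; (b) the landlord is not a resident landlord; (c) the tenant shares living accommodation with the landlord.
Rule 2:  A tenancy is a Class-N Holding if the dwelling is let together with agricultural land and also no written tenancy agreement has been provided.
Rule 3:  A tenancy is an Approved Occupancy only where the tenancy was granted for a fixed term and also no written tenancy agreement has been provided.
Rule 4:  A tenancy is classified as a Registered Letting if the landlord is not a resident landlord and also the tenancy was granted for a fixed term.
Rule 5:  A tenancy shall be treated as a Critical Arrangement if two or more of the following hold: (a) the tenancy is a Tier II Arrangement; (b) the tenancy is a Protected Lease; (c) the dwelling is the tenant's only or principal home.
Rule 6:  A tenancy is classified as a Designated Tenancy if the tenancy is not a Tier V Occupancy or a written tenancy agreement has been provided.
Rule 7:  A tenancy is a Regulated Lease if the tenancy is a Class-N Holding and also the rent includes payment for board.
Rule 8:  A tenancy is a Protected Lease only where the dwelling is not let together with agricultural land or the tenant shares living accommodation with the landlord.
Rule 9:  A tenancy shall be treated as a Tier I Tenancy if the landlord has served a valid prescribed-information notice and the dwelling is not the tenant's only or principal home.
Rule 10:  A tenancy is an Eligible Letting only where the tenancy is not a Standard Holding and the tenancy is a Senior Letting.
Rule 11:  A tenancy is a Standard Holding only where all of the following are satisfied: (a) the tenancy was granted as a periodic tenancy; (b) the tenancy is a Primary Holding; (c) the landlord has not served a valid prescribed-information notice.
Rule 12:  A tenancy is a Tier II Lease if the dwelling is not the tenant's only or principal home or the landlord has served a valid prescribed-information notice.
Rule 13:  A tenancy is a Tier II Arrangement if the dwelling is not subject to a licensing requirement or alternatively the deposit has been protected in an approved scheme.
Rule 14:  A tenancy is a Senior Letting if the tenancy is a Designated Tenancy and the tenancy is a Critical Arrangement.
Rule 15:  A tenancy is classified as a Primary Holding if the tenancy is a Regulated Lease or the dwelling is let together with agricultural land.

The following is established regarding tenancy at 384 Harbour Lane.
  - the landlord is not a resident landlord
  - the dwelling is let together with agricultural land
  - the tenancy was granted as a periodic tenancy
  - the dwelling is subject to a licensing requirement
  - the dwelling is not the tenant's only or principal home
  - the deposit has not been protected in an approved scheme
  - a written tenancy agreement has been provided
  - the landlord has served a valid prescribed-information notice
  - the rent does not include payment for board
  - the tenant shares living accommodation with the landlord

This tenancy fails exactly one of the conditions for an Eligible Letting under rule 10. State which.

Under rule 2: the dwelling is let together with agricultural land? yes; and no written tenancy agreement has been provided? no. So the tenancy is not a Class-N Holding.
Under rule 7: Class-N Holding (rule 2)? no; and the rent includes payment for board? no. So the tenancy is not a Regulated Lease.
Under rule 15: Regulated Lease (rule 7)? no; or the dwelling is let together with agricultural land? yes. So the tenancy is a Primary Holding.
Under rule 11: the tenancy was granted as a periodic tenancy? yes; and Primary Holding (rule 15)? yes; and the landlord has not served a valid prescribed-information notice? no. So the tenancy is not a Standard Holding.
Under rule 1: a written tenancy agreement has been provided? yes; the landlord is not a resident landlord? yes; the tenant shares living accommodation with the landlord? yes — 3 of 3 hold (need ≥2) → satisfied.
Under rule 6: not a Tier V Occupancy (rule 1)? no; or a written tenancy agreement has been provided? yes. So the tenancy is a Designated Tenancy.
Under rule 13: the dwelling is not subject to a licensing requirement? no; or the deposit has been protected in an approved scheme? no. So the tenancy is not a Tier II Arrangement.
Under rule 8: the dwelling is not let together with agricultural land? no; or the tenant shares living accommodation with the landlord? yes. So the tenancy is a Protected Lease.
Under rule 5: Tier II Arrangement (rule 13)? no; Protected Lease (rule 8)? yes; the dwelling is the tenant's only or principal home? no — 1 of 3 hold (need ≥2) → not satisfied.
Under rule 14: Designated Tenancy (rule 6)? yes; and Critical Arrangement (rule 5)? no. So the tenancy is not a Senior Letting.
Under rule 10: not a Standard Holding (rule 11)? yes; and Senior Letting (rule 14)? no. So the tenancy is not an Eligible Letting.

Senior Letting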